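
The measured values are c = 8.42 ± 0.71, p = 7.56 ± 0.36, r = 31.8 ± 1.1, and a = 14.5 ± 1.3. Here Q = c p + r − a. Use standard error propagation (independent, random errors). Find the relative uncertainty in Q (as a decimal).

0.0790

Let w = c·p = 63.7. δw/w = √((1·δc/c)² + (1·δp/p)²) = √(0.00711 + 0.00227) = 0.0968, so δw = 6.16.
Q = w + r − a: δQ = √(δw² + δr² + δa²) = √(38.0 + 1.21 + 1.69) = 6.40
Q = 81.0, so δQ/Q = 6.40/81.0 = 0.0790.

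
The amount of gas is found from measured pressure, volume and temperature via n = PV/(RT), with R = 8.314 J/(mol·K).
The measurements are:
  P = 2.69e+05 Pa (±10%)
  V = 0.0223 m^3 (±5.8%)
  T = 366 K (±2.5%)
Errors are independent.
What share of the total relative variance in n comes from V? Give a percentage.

24.0%

(δn/n)² = (1·δP/P)² + (1·δV/V)² + (-1·δT/T)²
  P term: (1×0.100)² = 0.0100
  V term: (1×0.0580)² = 0.00336
  T term: (-1×0.0250)² = 0.000625
Total = 0.0140. Share from V = 0.00336/0.0140 = 0.240.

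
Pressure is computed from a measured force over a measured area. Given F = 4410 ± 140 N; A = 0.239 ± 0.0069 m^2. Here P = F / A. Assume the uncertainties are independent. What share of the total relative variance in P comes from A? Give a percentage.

45.3%

(δP/P)² = (1·δF/F)² + (-1·δA/A)²
  F term: (1×0.0317)² = 0.00101
  A term: (-1×0.0289)² = 0.000833
Total = 0.00184. Share from A = 0.000833/0.00184 = 0.453.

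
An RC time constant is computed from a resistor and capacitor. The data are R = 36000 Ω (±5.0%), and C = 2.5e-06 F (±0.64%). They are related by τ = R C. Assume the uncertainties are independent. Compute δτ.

0.00454 s

For a monomial τ ∝ R, C, fractional errors add in quadrature:
  (1·δR/R)² = (1×0.0500)² = 0.00250;  (1·δC/C)² = (1×0.00640)² = 4.1e-05
δτ/τ = √(0.00254) = 0.0504
τ = 0.0900 s, so δτ = 0.0504 × 0.0900 = 0.00454 s.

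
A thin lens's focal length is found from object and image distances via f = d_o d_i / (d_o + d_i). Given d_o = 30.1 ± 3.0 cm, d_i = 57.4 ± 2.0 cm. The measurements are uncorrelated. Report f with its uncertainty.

19.7 ± 1.31 cm

∂f/∂d_o = (d_i/(d_o+d_i))² = 0.430;  ∂f/∂d_i = (d_o/(d_o+d_i))² = 0.118
δf = √((∂f/∂d_o · δd_o)² + (∂f/∂d_i · δd_i)²) = √(1.67 + 0.0560) = 1.31 cm
f = 19.7 cm.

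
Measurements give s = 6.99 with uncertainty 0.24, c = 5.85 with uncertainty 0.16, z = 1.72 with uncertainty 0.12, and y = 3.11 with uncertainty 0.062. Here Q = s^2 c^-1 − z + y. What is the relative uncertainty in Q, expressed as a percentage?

Let p = s^2·c^-1 = 8.35. δp/p = √((2·δs/s)² + (-1·δc/c)²) = √(0.00472 + 0.000748) = 0.0739, so δp = 0.617.
Q = p − z + y: δQ = √(δp² + δz² + δy²) = √(0.381 + 0.0144 + 0.00384) = 0.632
Q = 9.74, so δQ/Q = 0.632/9.74 = 0.0649.

6.49%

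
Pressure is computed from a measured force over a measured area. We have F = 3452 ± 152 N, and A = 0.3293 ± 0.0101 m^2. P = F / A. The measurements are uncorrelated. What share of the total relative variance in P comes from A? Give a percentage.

32.7%

(δP/P)² = (1·δF/F)² + (-1·δA/A)²
  F term: (1×0.0440)² = 0.00194
  A term: (-1×0.0307)² = 0.000941
Total = 0.00288. Share from A = 0.000941/0.00288 = 0.327.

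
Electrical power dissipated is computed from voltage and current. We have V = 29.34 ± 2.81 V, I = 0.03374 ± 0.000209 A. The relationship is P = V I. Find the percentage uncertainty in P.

9.60%

Products/powers → add relative errors in quadrature, weighted by exponent:
  (1·δV/V)² = (1×0.0958)² = 0.00917;  (1·δI/I)² = (1×0.00619)² = 3.84e-05
δP/P = √(0.00921) = 0.0960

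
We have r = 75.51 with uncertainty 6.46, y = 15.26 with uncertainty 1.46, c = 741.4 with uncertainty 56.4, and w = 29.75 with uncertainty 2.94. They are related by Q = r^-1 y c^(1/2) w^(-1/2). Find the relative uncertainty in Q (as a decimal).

Since Q is a product/quotient, work with relative uncertainties:
  (-1·δr/r)² = (-1×0.0856)² = 0.00732;  (1·δy/y)² = (1×0.0957)² = 0.00915;  (½·δc/c)² = (0.5×0.0761)² = 0.00145;  (−½·δw/w)² = (-0.5×0.0988)² = 0.00244
δQ/Q = √(0.0204) = 0.143

0.143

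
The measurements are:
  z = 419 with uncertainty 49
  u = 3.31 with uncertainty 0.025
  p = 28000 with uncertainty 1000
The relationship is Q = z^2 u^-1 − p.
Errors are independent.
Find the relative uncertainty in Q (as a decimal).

Let w = z^2·u^-1 = 53000. δw/w = √((2·δz/z)² + (-1·δu/u)²) = √(0.0547 + 5.7e-05) = 0.234, so δw = 12400.
Q = w − p: δQ = √(δw² + δp²) = √(1.54e+08 + 1e+06) = 12500
Q = 25000, so δQ/Q = 12500/25000 = 0.497.

0.497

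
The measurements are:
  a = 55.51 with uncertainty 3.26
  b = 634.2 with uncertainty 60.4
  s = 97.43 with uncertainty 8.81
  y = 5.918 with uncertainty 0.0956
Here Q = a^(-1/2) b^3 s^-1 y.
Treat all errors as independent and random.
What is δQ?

Since Q is a product/quotient, work with relative uncertainties:
  (−½·δa/a)² = (-0.5×0.0587)² = 0.000862;  (3·δb/b)² = (3×0.0952)² = 0.0816;  (-1·δs/s)² = (-1×0.0904)² = 0.00818;  (1·δy/y)² = (1×0.0162)² = 0.000261
δQ/Q = √(0.0909) = 0.302
Q = 2.08e+06, so δQ = 0.302 × 2.08e+06 = 6.27e+05.

6.27e+05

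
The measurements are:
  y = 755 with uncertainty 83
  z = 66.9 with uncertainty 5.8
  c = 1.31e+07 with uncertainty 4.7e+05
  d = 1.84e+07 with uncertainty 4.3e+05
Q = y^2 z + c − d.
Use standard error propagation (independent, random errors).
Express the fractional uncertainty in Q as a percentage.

Let p = y^2·z = 3.81e+07. δp/p = √((2·δy/y)² + (1·δz/z)²) = √(0.0483 + 0.00752) = 0.236, so δp = 9.01e+06.
Q = p + c − d: δQ = √(δp² + δc² + δd²) = √(8.12e+13 + 2.21e+11 + 1.85e+11) = 9.04e+06
Q = 3.28e+07, so δQ/Q = 9.04e+06/3.28e+07 = 0.275.

27.5%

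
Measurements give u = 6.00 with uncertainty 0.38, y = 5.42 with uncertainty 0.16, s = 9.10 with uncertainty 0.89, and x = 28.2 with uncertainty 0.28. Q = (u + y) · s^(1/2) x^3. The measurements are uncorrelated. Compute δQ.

Let w = u + y = 11.4. δw = √(δu² + δy²) = √(0.144 + 0.0256) = 0.412, so δw/w = 0.0361.
Q is then a monomial in w, s, x:
δQ/Q = √((δw/w)² + (½·δs/s)² + (3·δx/x)²) = √(0.00130 + 0.00239 + 0.000887) = 0.0677
Q = 7.73e+05, so δQ = 0.0677 × 7.73e+05 = 52300.

52300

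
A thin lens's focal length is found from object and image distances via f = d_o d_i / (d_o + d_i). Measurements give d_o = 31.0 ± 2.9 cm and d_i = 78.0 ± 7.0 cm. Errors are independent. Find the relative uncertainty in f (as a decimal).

∂f/∂d_o = (d_i/(d_o+d_i))² = 0.512;  ∂f/∂d_i = (d_o/(d_o+d_i))² = 0.0809
δf = √((∂f/∂d_o · δd_o)² + (∂f/∂d_i · δd_i)²) = √(2.21 + 0.321) = 1.59 cm
f = 22.2 cm, so δf/f = 1.59/22.2 = 0.0716.

0.0716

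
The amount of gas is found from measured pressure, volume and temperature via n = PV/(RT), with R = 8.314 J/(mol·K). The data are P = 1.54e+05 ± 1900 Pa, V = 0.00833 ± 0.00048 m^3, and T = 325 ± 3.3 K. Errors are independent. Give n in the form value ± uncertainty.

n is a product of powers, so relative uncertainties combine in quadrature:
  (1·δP/P)² = (1×0.0123)² = 0.000152;  (1·δV/V)² = (1×0.0576)² = 0.00332;  (-1·δT/T)² = (-1×0.0102)² = 0.000103
δn/n = √(0.00358) = 0.0598
n = 0.475 mol, so δn = 0.0598 × 0.475 = 0.0284 mol.

0.475 ± 0.0284 mol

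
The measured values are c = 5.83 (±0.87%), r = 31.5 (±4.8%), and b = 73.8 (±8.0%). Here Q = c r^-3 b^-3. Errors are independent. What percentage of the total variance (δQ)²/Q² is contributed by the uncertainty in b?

73.5%

(δQ/Q)² = (1·δc/c)² + (-3·δr/r)² + (-3·δb/b)²
  c term: (1×0.00870)² = 7.57e-05
  r term: (-3×0.0480)² = 0.0207
  b term: (-3×0.0800)² = 0.0576
Total = 0.0784. Share from b = 0.0576/0.0784 = 0.735.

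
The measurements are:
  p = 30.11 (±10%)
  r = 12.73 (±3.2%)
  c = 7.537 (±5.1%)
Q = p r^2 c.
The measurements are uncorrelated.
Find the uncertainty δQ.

4750

For a monomial Q ∝ p, r^2, c, fractional errors add in quadrature:
  (1·δp/p)² = (1×0.100)² = 0.0100;  (2·δr/r)² = (2×0.0320)² = 0.00410;  (1·δc/c)² = (1×0.0510)² = 0.00260
δQ/Q = √(0.0167) = 0.129
Q = 36780, so δQ = 0.129 × 36780 = 4750.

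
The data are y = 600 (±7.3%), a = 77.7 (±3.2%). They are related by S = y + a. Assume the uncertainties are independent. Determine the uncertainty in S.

Each term contributes (cᵢ δxᵢ)² to (δS)²:
  (δy)² = 1920;  (δa)² = 6.18
δS = √(1920) = 43.9

43.9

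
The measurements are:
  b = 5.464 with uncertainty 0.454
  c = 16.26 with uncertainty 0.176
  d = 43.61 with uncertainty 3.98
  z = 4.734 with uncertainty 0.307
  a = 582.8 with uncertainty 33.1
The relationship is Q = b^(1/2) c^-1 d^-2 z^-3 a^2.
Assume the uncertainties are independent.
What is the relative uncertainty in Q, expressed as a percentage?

29.3%

For a monomial Q ∝ b^(1/2), c^-1, d^-2, z^-3, a^2, fractional errors add in quadrature:
  (½·δb/b)² = (0.5×0.0831)² = 0.00173;  (-1·δc/c)² = (-1×0.0108)² = 0.000117;  (-2·δd/d)² = (-2×0.0913)² = 0.0333;  (-3·δz/z)² = (-3×0.0649)² = 0.0378;  (2·δa/a)² = (2×0.0568)² = 0.0129
δQ/Q = √(0.0859) = 0.293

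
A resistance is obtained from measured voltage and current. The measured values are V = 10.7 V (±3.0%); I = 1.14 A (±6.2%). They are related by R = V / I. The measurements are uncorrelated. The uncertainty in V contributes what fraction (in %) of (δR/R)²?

(δR/R)² = (1·δV/V)² + (-1·δI/I)²
  V term: (1×0.0300)² = 0.000900
  I term: (-1×0.0620)² = 0.00384
Total = 0.00474. Share from V = 0.000900/0.00474 = 0.190.

19.0%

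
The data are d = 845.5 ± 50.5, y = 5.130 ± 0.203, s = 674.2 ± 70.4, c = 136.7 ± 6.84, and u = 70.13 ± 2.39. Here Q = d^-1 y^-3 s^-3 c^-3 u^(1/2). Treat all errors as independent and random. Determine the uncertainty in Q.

3.49e-20

Each factor contributes (exponent × relative error)² to (δQ/Q)²:
  (-1·δd/d)² = (-1×0.0597)² = 0.00357;  (-3·δy/y)² = (-3×0.0396)² = 0.0141;  (-3·δs/s)² = (-3×0.104)² = 0.0981;  (-3·δc/c)² = (-3×0.0500)² = 0.0225;  (½·δu/u)² = (0.5×0.0341)² = 0.000290
δQ/Q = √(0.139) = 0.372
Q = 9.372e-20, so δQ = 0.372 × 9.372e-20 = 3.49e-20.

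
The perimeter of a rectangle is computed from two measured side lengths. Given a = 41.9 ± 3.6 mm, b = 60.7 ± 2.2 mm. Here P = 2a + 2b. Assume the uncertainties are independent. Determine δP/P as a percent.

Absolute uncertainties add in quadrature for a linear combination:
  (2·δa)² = 51.8;  (2·δb)² = 19.4
δP = √(71.2) = 8.44 mm
P = 205 mm, so δP/P = 8.44/205 = 0.0411.

4.11%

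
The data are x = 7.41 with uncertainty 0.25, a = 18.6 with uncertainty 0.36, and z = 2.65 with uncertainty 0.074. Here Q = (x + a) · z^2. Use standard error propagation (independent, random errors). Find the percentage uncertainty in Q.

Let u = x + a = 26.0. δu = √(δx² + δa²) = √(0.0625 + 0.130) = 0.438, so δu/u = 0.0169.
Q is then a monomial in u, z:
δQ/Q = √((δu/u)² + (2·δz/z)²) = √(0.000284 + 0.00312) = 0.0583

5.83%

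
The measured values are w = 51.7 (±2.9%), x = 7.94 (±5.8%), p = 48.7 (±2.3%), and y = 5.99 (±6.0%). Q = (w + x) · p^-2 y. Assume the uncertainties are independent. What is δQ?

Let u = w + x = 59.6. δu = √(δw² + δx²) = √(2.25 + 0.212) = 1.57, so δu/u = 0.0263.
Q is then a monomial in u, p, y:
δQ/Q = √((δu/u)² + (-2·δp/p)² + (1·δy/y)²) = √(0.000692 + 0.00212 + 0.00360) = 0.0800
Q = 0.151, so δQ = 0.0800 × 0.151 = 0.0121.

0.0121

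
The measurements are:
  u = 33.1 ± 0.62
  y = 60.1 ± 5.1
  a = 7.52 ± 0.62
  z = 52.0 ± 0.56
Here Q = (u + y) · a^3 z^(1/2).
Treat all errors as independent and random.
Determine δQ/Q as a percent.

25.3%

Let w = u + y = 93.2. δw = √(δu² + δy²) = √(0.384 + 26.0) = 5.14, so δw/w = 0.0551.
Q is then a monomial in w, a, z:
δQ/Q = √((δw/w)² + (3·δa/a)² + (½·δz/z)²) = √(0.00304 + 0.0612 + 2.9e-05) = 0.253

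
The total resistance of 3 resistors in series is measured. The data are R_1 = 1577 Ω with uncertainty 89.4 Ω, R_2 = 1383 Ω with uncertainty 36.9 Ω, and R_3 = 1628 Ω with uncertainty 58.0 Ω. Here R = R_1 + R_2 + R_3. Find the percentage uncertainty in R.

2.46%

Each term contributes (cᵢ δxᵢ)² to (δR)²:
  (δR_1)² = 7990;  (δR_2)² = 1360;  (δR_3)² = 3360
δR = √(12700) = 113 Ω
R = 4588 Ω, so δR/R = 113/4588 = 0.0246.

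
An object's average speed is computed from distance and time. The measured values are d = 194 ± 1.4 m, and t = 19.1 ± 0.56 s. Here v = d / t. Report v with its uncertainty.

For a monomial v ∝ d, t^-1, fractional errors add in quadrature:
  (1·δd/d)² = (1×0.00722)² = 5.21e-05;  (-1·δt/t)² = (-1×0.0293)² = 0.000860
δv/v = √(0.000912) = 0.0302
v = 10.2 m/s, so δv = 0.0302 × 10.2 = 0.307 m/s.

10.2 ± 0.307 m/s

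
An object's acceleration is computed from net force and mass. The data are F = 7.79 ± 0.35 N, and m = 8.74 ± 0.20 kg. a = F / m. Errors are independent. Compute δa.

Products/powers → add relative errors in quadrature, weighted by exponent:
  (1·δF/F)² = (1×0.0449)² = 0.00202;  (-1·δm/m)² = (-1×0.0229)² = 0.000524
δa/a = √(0.00254) = 0.0504
a = 0.891 m/s^2, so δa = 0.0504 × 0.891 = 0.0449 m/s^2.

0.0449 m/s^2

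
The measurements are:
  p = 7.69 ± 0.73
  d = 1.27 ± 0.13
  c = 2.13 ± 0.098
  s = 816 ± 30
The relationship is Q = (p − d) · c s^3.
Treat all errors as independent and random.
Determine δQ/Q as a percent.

Let u = p − d = 6.42. δu = √(δp² + δd²) = √(0.533 + 0.0169) = 0.741, so δu/u = 0.115.
Q is then a monomial in u, c, s:
δQ/Q = √((δu/u)² + (1·δc/c)² + (3·δs/s)²) = √(0.0133 + 0.00212 + 0.0122) = 0.166

16.6%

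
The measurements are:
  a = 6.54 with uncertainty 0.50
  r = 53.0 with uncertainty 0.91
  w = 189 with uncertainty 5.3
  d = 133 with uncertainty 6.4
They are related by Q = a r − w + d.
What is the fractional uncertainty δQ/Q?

Let p = a·r = 347. δp/p = √((1·δa/a)² + (1·δr/r)²) = √(0.00584 + 0.000295) = 0.0784, so δp = 27.2.
Q = p − w + d: δQ = √(δp² + δw² + δd²) = √(738 + 28.1 + 41.0) = 28.4
Q = 291, so δQ/Q = 28.4/291 = 0.0977.

0.0977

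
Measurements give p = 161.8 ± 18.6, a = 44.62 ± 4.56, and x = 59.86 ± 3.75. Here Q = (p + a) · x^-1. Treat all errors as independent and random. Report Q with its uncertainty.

Let u = p + a = 206.4. δu = √(δp² + δa²) = √(346 + 20.8) = 19.2, so δu/u = 0.0928.
Q is then a monomial in u, x:
δQ/Q = √((δu/u)² + (-1·δx/x)²) = √(0.00861 + 0.00392) = 0.112
Q = 3.448, so δQ = 0.112 × 3.448 = 0.386.

3.448 ± 0.386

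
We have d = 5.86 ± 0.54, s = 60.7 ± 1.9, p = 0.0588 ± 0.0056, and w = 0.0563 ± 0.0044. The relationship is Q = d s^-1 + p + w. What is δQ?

0.0118

Let h = d·s^-1 = 0.0965. δh/h = √((1·δd/d)² + (-1·δs/s)²) = √(0.00849 + 0.000980) = 0.0973, so δh = 0.00940.
Q = h + p + w: δQ = √(δh² + δp² + δw²) = √(8.83e-05 + 3.14e-05 + 1.94e-05) = 0.0118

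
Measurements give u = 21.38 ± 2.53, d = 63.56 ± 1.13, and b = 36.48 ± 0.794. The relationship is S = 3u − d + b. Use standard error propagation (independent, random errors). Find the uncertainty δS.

Absolute uncertainties add in quadrature for a linear combination:
  (3·δu)² = 57.6;  (δd)² = 1.28;  (δb)² = 0.630
δS = √(59.5) = 7.71

7.71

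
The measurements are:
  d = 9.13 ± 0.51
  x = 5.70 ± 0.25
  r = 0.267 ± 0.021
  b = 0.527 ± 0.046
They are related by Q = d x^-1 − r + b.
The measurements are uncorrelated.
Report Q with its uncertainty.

1.86 ± 0.124

Let p = d·x^-1 = 1.60. δp/p = √((1·δd/d)² + (-1·δx/x)²) = √(0.00312 + 0.00192) = 0.0710, so δp = 0.114.
Q = p − r + b: δQ = √(δp² + δr² + δb²) = √(0.0129 + 0.000441 + 0.00212) = 0.124
Q = 1.86.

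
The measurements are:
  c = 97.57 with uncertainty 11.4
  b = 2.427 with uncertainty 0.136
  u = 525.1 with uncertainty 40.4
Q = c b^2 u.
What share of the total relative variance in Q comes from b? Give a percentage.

(δQ/Q)² = (1·δc/c)² + (2·δb/b)² + (1·δu/u)²
  c term: (1×0.117)² = 0.0137
  b term: (2×0.0560)² = 0.0126
  u term: (1×0.0769)² = 0.00592
Total = 0.0321. Share from b = 0.0126/0.0321 = 0.391.

39.1%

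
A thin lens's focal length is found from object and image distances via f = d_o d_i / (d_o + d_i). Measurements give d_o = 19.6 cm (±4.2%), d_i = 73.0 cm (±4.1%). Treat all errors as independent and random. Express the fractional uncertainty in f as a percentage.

∂f/∂d_o = (d_i/(d_o+d_i))² = 0.621;  ∂f/∂d_i = (d_o/(d_o+d_i))² = 0.0448
δf = √((∂f/∂d_o · δd_o)² + (∂f/∂d_i · δd_i)²) = √(0.262 + 0.0180) = 0.529 cm
f = 15.5 cm, so δf/f = 0.529/15.5 = 0.0342.

3.42%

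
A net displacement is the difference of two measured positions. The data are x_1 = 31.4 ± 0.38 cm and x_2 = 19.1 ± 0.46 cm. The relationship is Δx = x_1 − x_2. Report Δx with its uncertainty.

12.3 ± 0.597 cm

Absolute uncertainties add in quadrature for a linear combination:
  (δx_1)² = 0.144;  (δx_2)² = 0.212
δΔx = √(0.356) = 0.597 cm
Δx = 12.3 cm.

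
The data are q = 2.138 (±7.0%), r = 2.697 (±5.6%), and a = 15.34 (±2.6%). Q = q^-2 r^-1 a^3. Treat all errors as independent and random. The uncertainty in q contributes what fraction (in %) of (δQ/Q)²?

68.0%

(δQ/Q)² = (-2·δq/q)² + (-1·δr/r)² + (3·δa/a)²
  q term: (-2×0.0700)² = 0.0196
  r term: (-1×0.0560)² = 0.00314
  a term: (3×0.0260)² = 0.00608
Total = 0.0288. Share from q = 0.0196/0.0288 = 0.680.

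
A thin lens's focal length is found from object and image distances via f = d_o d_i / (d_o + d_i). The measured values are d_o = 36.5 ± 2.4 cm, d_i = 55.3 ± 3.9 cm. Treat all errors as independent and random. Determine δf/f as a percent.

4.85%

∂f/∂d_o = (d_i/(d_o+d_i))² = 0.363;  ∂f/∂d_i = (d_o/(d_o+d_i))² = 0.158
δf = √((∂f/∂d_o · δd_o)² + (∂f/∂d_i · δd_i)²) = √(0.758 + 0.380) = 1.07 cm
f = 22.0 cm, so δf/f = 1.07/22.0 = 0.0485.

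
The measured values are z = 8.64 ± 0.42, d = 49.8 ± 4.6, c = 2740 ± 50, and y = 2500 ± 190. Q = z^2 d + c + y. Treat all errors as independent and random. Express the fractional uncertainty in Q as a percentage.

5.98%

Let p = z^2·d = 3720. δp/p = √((2·δz/z)² + (1·δd/d)²) = √(0.00945 + 0.00853) = 0.134, so δp = 499.
Q = p + c + y: δQ = √(δp² + δc² + δy²) = √(2.49e+05 + 2500 + 36100) = 536
Q = 8960, so δQ/Q = 536/8960 = 0.0598.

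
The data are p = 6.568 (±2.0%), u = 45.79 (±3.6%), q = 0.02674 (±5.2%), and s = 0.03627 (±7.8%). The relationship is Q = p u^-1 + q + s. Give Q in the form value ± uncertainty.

0.2064 ± 0.00670

Let w = p·u^-1 = 0.1434. δw/w = √((1·δp/p)² + (-1·δu/u)²) = √(0.000400 + 0.00130) = 0.0412, so δw = 0.00591.
Q = w + q + s: δQ = √(δw² + δq² + δs²) = √(3.49e-05 + 1.93e-06 + 8e-06) = 0.00670
Q = 0.2064.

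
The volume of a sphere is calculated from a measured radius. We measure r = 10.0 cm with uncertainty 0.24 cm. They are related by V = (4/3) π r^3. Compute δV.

302 cm^3

V ∝ r^3, so δV/V = |3| · δr/r = 3 × 0.0240 = 0.0720.
V = 4190 cm^3, so δV = 0.0720 × 4190 = 302 cm^3.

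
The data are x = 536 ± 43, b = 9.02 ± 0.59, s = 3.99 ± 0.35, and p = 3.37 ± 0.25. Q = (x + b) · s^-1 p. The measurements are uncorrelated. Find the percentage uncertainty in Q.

13.9%

Let u = x + b = 545. δu = √(δx² + δb²) = √(1850 + 0.348) = 43.0, so δu/u = 0.0789.
Q is then a monomial in u, s, p:
δQ/Q = √((δu/u)² + (-1·δs/s)² + (1·δp/p)²) = √(0.00623 + 0.00769 + 0.00550) = 0.139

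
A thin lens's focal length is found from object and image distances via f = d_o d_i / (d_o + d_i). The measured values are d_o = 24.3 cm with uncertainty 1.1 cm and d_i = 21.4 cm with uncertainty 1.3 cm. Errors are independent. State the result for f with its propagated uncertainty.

11.4 ± 0.440 cm

∂f/∂d_o = (d_i/(d_o+d_i))² = 0.219;  ∂f/∂d_i = (d_o/(d_o+d_i))² = 0.283
δf = √((∂f/∂d_o · δd_o)² + (∂f/∂d_i · δd_i)²) = √(0.0582 + 0.135) = 0.440 cm
f = 11.4 cm.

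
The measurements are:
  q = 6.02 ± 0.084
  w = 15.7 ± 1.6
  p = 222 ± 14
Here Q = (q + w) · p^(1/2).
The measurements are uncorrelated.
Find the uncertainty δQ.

26.0

Let u = q + w = 21.7. δu = √(δq² + δw²) = √(0.00706 + 2.56) = 1.60, so δu/u = 0.0738.
Q is then a monomial in u, p:
δQ/Q = √((δu/u)² + (½·δp/p)²) = √(0.00544 + 0.000994) = 0.0802
Q = 324, so δQ = 0.0802 × 324 = 26.0.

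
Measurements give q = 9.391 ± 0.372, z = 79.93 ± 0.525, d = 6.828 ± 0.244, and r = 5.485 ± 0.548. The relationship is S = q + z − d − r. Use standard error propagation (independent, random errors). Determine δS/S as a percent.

1.14%

Absolute uncertainties add in quadrature for a linear combination:
  (δq)² = 0.138;  (δz)² = 0.276;  (δd)² = 0.0595;  (δr)² = 0.300
δS = √(0.774) = 0.880
S = 77.01, so δS/S = 0.880/77.01 = 0.0114.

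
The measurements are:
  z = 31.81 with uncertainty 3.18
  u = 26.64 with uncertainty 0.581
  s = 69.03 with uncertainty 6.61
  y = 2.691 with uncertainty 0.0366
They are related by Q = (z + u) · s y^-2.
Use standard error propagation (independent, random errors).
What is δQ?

63.4

Let w = z + u = 58.45. δw = √(δz² + δu²) = √(10.1 + 0.338) = 3.23, so δw/w = 0.0553.
Q is then a monomial in w, s, y:
δQ/Q = √((δw/w)² + (1·δs/s)² + (-2·δy/y)²) = √(0.00306 + 0.00917 + 0.000740) = 0.114
Q = 557.2, so δQ = 0.114 × 557.2 = 63.4.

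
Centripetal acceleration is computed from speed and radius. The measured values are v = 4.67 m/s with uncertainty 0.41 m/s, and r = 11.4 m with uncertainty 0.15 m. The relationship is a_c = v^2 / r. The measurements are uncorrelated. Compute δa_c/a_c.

0.176

a_c is a product of powers, so relative uncertainties combine in quadrature:
  (2·δv/v)² = (2×0.0878)² = 0.0308;  (-1·δr/r)² = (-1×0.0132)² = 0.000173
δa_c/a_c = √(0.0310) = 0.176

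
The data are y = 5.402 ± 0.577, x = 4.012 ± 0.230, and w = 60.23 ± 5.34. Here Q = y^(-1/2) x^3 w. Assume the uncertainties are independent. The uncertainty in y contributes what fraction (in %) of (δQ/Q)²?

(δQ/Q)² = (−½·δy/y)² + (3·δx/x)² + (1·δw/w)²
  y term: (-0.5×0.107)² = 0.00285
  x term: (3×0.0573)² = 0.0296
  w term: (1×0.0887)² = 0.00786
Total = 0.0403. Share from y = 0.00285/0.0403 = 0.0708.

7.08%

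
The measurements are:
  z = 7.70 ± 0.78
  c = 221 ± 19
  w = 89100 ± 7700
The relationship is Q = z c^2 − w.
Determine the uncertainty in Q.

75400

Let p = z·c^2 = 3.76e+05. δp/p = √((1·δz/z)² + (2·δc/c)²) = √(0.0103 + 0.0296) = 0.200, so δp = 75100.
Q = p − w: δQ = √(δp² + δw²) = √(5.63e+09 + 5.93e+07) = 75400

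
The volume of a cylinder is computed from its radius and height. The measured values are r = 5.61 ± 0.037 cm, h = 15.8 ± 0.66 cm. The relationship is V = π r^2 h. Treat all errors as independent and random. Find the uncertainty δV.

Products/powers → add relative errors in quadrature, weighted by exponent:
  (2·δr/r)² = (2×0.00660)² = 0.000174;  (1·δh/h)² = (1×0.0418)² = 0.00174
δV/V = √(0.00192) = 0.0438
V = 1560 cm^3, so δV = 0.0438 × 1560 = 68.4 cm^3.

68.4 cm^3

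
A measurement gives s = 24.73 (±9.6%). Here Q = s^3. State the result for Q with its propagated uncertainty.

Relative error in a monomial: (δQ/Q)² = Σ (nᵢ · δxᵢ/xᵢ)².
  (3·δs/s)² = (3×0.0960)² = 0.0829
δQ/Q = √(0.0829) = 0.288
Q = 15120, so δQ = 0.288 × 15120 = 4360.

15120 ± 4360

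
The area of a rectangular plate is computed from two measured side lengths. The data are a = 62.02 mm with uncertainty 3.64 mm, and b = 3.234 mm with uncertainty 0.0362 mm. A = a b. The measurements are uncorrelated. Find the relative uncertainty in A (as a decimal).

0.0597

Since A is a product/quotient, work with relative uncertainties:
  (1·δa/a)² = (1×0.0587)² = 0.00344;  (1·δb/b)² = (1×0.0112)² = 0.000125
δA/A = √(0.00357) = 0.0597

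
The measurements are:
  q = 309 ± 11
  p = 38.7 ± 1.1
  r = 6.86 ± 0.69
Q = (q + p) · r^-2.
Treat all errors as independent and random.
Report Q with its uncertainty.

7.39 ± 1.50

Let u = q + p = 348. δu = √(δq² + δp²) = √(121 + 1.21) = 11.1, so δu/u = 0.0318.
Q is then a monomial in u, r:
δQ/Q = √((δu/u)² + (-2·δr/r)²) = √(0.00101 + 0.0405) = 0.204
Q = 7.39, so δQ = 0.204 × 7.39 = 1.50.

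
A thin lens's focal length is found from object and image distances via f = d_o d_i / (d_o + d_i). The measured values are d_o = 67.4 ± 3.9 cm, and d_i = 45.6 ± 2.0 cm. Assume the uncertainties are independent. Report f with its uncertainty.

27.2 ± 0.954 cm

∂f/∂d_o = (d_i/(d_o+d_i))² = 0.163;  ∂f/∂d_i = (d_o/(d_o+d_i))² = 0.356
δf = √((∂f/∂d_o · δd_o)² + (∂f/∂d_i · δd_i)²) = √(0.403 + 0.506) = 0.954 cm
f = 27.2 cm.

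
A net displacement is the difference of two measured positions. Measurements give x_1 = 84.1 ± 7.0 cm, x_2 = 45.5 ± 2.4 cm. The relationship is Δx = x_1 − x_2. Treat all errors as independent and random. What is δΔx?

7.40 cm

Δx is a linear combination, so absolute uncertainties add in quadrature:
  (δx_1)² = 49.0;  (δx_2)² = 5.76
δΔx = √(54.8) = 7.40 cm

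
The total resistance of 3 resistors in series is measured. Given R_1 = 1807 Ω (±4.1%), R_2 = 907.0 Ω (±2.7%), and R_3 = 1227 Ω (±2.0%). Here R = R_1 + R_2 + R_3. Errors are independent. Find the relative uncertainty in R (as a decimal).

Sums and differences: (δR)² = Σ (cᵢ δxᵢ)².
  (δR_1)² = 5490;  (δR_2)² = 600;  (δR_3)² = 602
δR = √(6690) = 81.8 Ω
R = 3941 Ω, so δR/R = 81.8/3941 = 0.0208.

0.0208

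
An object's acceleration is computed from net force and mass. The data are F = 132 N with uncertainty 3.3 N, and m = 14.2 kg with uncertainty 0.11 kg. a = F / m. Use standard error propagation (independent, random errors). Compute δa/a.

a is a product of powers, so relative uncertainties combine in quadrature:
  (1·δF/F)² = (1×0.0250)² = 0.000625;  (-1·δm/m)² = (-1×0.00775)² = 6e-05
δa/a = √(0.000685) = 0.0262

0.0262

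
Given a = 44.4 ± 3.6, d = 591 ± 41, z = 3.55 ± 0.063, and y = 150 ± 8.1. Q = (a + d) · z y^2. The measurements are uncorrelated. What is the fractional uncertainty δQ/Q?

Let u = a + d = 635. δu = √(δa² + δd²) = √(13.0 + 1680) = 41.2, so δu/u = 0.0648.
Q is then a monomial in u, z, y:
δQ/Q = √((δu/u)² + (1·δz/z)² + (2·δy/y)²) = √(0.00420 + 0.000315 + 0.0117) = 0.127

0.127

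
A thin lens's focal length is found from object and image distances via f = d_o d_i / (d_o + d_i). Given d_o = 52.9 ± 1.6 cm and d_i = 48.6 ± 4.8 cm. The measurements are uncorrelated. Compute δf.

∂f/∂d_o = (d_i/(d_o+d_i))² = 0.229;  ∂f/∂d_i = (d_o/(d_o+d_i))² = 0.272
δf = √((∂f/∂d_o · δd_o)² + (∂f/∂d_i · δd_i)²) = √(0.135 + 1.70) = 1.35 cm

1.35 cm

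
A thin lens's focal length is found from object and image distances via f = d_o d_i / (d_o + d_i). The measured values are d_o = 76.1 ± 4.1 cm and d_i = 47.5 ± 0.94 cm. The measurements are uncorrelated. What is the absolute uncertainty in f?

0.703 cm

∂f/∂d_o = (d_i/(d_o+d_i))² = 0.148;  ∂f/∂d_i = (d_o/(d_o+d_i))² = 0.379
δf = √((∂f/∂d_o · δd_o)² + (∂f/∂d_i · δd_i)²) = √(0.367 + 0.127) = 0.703 cm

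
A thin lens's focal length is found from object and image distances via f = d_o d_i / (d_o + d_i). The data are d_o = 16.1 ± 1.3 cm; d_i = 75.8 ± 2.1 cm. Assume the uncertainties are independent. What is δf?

∂f/∂d_o = (d_i/(d_o+d_i))² = 0.680;  ∂f/∂d_i = (d_o/(d_o+d_i))² = 0.0307
δf = √((∂f/∂d_o · δd_o)² + (∂f/∂d_i · δd_i)²) = √(0.782 + 0.00415) = 0.887 cm

0.887 cm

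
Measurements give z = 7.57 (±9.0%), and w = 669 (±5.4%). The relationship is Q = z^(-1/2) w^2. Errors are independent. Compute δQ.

Products/powers → add relative errors in quadrature, weighted by exponent:
  (−½·δz/z)² = (-0.5×0.0900)² = 0.00202;  (2·δw/w)² = (2×0.0540)² = 0.0117
δQ/Q = √(0.0137) = 0.117
Q = 1.63e+05, so δQ = 0.117 × 1.63e+05 = 19000.

19000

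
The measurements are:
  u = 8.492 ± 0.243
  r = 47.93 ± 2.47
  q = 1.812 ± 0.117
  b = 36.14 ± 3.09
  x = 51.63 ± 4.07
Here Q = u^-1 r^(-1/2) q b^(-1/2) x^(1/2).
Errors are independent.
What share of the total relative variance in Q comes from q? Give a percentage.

46.2%

(δQ/Q)² = (-1·δu/u)² + (−½·δr/r)² + (1·δq/q)² + (−½·δb/b)² + (½·δx/x)²
  u term: (-1×0.0286)² = 0.000819
  r term: (-0.5×0.0515)² = 0.000664
  q term: (1×0.0646)² = 0.00417
  b term: (-0.5×0.0855)² = 0.00183
  x term: (0.5×0.0788)² = 0.00155
Total = 0.00903. Share from q = 0.00417/0.00903 = 0.462.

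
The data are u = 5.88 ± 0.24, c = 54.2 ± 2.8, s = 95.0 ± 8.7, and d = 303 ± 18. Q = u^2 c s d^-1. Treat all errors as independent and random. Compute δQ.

Since Q is a product/quotient, work with relative uncertainties:
  (2·δu/u)² = (2×0.0408)² = 0.00666;  (1·δc/c)² = (1×0.0517)² = 0.00267;  (1·δs/s)² = (1×0.0916)² = 0.00839;  (-1·δd/d)² = (-1×0.0594)² = 0.00353
δQ/Q = √(0.0212) = 0.146
Q = 588, so δQ = 0.146 × 588 = 85.6.

85.6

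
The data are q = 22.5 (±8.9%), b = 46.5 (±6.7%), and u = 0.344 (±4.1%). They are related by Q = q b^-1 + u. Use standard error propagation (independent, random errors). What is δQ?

Let p = q·b^-1 = 0.484. δp/p = √((1·δq/q)² + (-1·δb/b)²) = √(0.00792 + 0.00449) = 0.111, so δp = 0.0539.
Q = p + u: δQ = √(δp² + δu²) = √(0.00291 + 0.000199) = 0.0557

0.0557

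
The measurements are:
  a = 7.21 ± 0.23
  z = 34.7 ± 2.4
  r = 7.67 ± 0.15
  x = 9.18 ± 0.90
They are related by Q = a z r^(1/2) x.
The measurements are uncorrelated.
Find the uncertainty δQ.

Products/powers → add relative errors in quadrature, weighted by exponent:
  (1·δa/a)² = (1×0.0319)² = 0.00102;  (1·δz/z)² = (1×0.0692)² = 0.00478;  (½·δr/r)² = (0.5×0.0196)² = 9.56e-05;  (1·δx/x)² = (1×0.0980)² = 0.00961
δQ/Q = √(0.0155) = 0.125
Q = 6360, so δQ = 0.125 × 6360 = 792.

792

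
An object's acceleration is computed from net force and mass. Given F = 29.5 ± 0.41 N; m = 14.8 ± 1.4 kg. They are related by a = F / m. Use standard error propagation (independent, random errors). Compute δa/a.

0.0956

Each factor contributes (exponent × relative error)² to (δa/a)²:
  (1·δF/F)² = (1×0.0139)² = 0.000193;  (-1·δm/m)² = (-1×0.0946)² = 0.00895
δa/a = √(0.00914) = 0.0956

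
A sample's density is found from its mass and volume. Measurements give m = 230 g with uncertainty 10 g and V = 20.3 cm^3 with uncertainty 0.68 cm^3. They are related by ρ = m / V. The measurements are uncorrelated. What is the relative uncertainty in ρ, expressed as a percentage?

Relative error in a monomial: (δρ/ρ)² = Σ (nᵢ · δxᵢ/xᵢ)².
  (1·δm/m)² = (1×0.0435)² = 0.00189;  (-1·δV/V)² = (-1×0.0335)² = 0.00112
δρ/ρ = √(0.00301) = 0.0549

5.49%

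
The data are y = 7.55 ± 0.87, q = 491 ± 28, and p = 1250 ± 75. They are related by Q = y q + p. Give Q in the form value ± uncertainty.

Let w = y·q = 3710. δw/w = √((1·δy/y)² + (1·δq/q)²) = √(0.0133 + 0.00325) = 0.129, so δw = 477.
Q = w + p: δQ = √(δw² + δp²) = √(2.27e+05 + 5620) = 482
Q = 4960.

4960 ± 482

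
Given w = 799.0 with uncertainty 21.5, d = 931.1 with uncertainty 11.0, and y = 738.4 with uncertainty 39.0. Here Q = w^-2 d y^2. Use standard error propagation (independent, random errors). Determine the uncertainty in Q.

94.7

Q is a product of powers, so relative uncertainties combine in quadrature:
  (-2·δw/w)² = (-2×0.0269)² = 0.00290;  (1·δd/d)² = (1×0.0118)² = 0.000140;  (2·δy/y)² = (2×0.0528)² = 0.0112
δQ/Q = √(0.0142) = 0.119
Q = 795.2, so δQ = 0.119 × 795.2 = 94.7.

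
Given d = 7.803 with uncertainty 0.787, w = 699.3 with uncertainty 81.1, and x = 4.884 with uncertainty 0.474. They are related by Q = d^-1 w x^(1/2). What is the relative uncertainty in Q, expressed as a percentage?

Relative error in a monomial: (δQ/Q)² = Σ (nᵢ · δxᵢ/xᵢ)².
  (-1·δd/d)² = (-1×0.101)² = 0.0102;  (1·δw/w)² = (1×0.116)² = 0.0134;  (½·δx/x)² = (0.5×0.0971)² = 0.00235
δQ/Q = √(0.0260) = 0.161

16.1%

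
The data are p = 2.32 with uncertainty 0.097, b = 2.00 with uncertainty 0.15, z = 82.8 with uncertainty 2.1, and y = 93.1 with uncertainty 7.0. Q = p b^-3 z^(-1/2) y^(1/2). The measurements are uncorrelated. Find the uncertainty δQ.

0.0714

Products/powers → add relative errors in quadrature, weighted by exponent:
  (1·δp/p)² = (1×0.0418)² = 0.00175;  (-3·δb/b)² = (-3×0.0750)² = 0.0506;  (−½·δz/z)² = (-0.5×0.0254)² = 0.000161;  (½·δy/y)² = (0.5×0.0752)² = 0.00141
δQ/Q = √(0.0539) = 0.232
Q = 0.308, so δQ = 0.232 × 0.308 = 0.0714.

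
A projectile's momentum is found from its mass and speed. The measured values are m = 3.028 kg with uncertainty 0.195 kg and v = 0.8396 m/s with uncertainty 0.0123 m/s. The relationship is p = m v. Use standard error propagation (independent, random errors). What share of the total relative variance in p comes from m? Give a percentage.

95.1%

(δp/p)² = (1·δm/m)² + (1·δv/v)²
  m term: (1×0.0644)² = 0.00415
  v term: (1×0.0146)² = 0.000215
Total = 0.00436. Share from m = 0.00415/0.00436 = 0.951.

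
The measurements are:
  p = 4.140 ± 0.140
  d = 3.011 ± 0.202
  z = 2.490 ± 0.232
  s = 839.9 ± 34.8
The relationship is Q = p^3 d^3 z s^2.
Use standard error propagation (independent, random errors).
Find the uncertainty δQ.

8.76e+08

Each factor contributes (exponent × relative error)² to (δQ/Q)²:
  (3·δp/p)² = (3×0.0338)² = 0.0103;  (3·δd/d)² = (3×0.0671)² = 0.0405;  (1·δz/z)² = (1×0.0932)² = 0.00868;  (2·δs/s)² = (2×0.0414)² = 0.00687
δQ/Q = √(0.0663) = 0.258
Q = 3.402e+09, so δQ = 0.258 × 3.402e+09 = 8.76e+08.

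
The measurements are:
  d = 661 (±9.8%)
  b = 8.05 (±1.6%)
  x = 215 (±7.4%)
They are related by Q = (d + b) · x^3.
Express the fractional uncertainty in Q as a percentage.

24.2%

Let u = d + b = 669. δu = √(δd² + δb²) = √(4200 + 0.0166) = 64.8, so δu/u = 0.0968.
Q is then a monomial in u, x:
δQ/Q = √((δu/u)² + (3·δx/x)²) = √(0.00937 + 0.0493) = 0.242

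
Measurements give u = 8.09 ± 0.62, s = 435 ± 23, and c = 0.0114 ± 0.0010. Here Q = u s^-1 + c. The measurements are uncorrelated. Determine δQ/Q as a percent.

6.67%

Let p = u·s^-1 = 0.0186. δp/p = √((1·δu/u)² + (-1·δs/s)²) = √(0.00587 + 0.00280) = 0.0931, so δp = 0.00173.
Q = p + c: δQ = √(δp² + δc²) = √(3e-06 + 1e-06) = 0.00200
Q = 0.0300, so δQ/Q = 0.00200/0.0300 = 0.0667.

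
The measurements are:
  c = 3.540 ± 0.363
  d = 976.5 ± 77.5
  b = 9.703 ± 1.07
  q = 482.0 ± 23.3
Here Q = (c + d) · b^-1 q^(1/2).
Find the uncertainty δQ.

Let u = c + d = 980.0. δu = √(δc² + δd²) = √(0.132 + 6010) = 77.5, so δu/u = 0.0791.
Q is then a monomial in u, b, q:
δQ/Q = √((δu/u)² + (-1·δb/b)² + (½·δq/q)²) = √(0.00625 + 0.0122 + 0.000584) = 0.138
Q = 2217, so δQ = 0.138 × 2217 = 306.

306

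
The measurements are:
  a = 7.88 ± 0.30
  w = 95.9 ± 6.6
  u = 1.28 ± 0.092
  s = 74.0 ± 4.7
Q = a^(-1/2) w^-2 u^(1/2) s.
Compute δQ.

Since Q is a product/quotient, work with relative uncertainties:
  (−½·δa/a)² = (-0.5×0.0381)² = 0.000362;  (-2·δw/w)² = (-2×0.0688)² = 0.0189;  (½·δu/u)² = (0.5×0.0719)² = 0.00129;  (1·δs/s)² = (1×0.0635)² = 0.00403
δQ/Q = √(0.0246) = 0.157
Q = 0.00324, so δQ = 0.157 × 0.00324 = 0.000509.

0.000509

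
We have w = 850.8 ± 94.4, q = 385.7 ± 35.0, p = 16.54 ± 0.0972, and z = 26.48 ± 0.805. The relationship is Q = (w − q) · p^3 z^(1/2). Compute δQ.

Let u = w − q = 465.1. δu = √(δw² + δq²) = √(8910 + 1220) = 101, so δu/u = 0.216.
Q is then a monomial in u, p, z:
δQ/Q = √((δu/u)² + (3·δp/p)² + (½·δz/z)²) = √(0.0469 + 0.000311 + 0.000231) = 0.218
Q = 1.083e+07, so δQ = 0.218 × 1.083e+07 = 2.36e+06.

2.36e+06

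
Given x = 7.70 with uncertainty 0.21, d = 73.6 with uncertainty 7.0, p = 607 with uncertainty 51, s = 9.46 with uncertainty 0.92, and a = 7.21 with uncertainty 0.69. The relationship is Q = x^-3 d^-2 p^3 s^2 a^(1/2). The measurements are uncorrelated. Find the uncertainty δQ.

Q is a product of powers, so relative uncertainties combine in quadrature:
  (-3·δx/x)² = (-3×0.0273)² = 0.00669;  (-2·δd/d)² = (-2×0.0951)² = 0.0362;  (3·δp/p)² = (3×0.0840)² = 0.0635;  (2·δs/s)² = (2×0.0973)² = 0.0378;  (½·δa/a)² = (0.5×0.0957)² = 0.00229
δQ/Q = √(0.147) = 0.383
Q = 21700, so δQ = 0.383 × 21700 = 8320.

8320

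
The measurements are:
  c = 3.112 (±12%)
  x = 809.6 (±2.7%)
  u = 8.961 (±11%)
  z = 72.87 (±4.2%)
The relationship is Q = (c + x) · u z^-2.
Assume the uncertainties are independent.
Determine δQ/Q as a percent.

Let w = c + x = 812.7. δw = √(δc² + δx²) = √(0.139 + 478) = 21.9, so δw/w = 0.0269.
Q is then a monomial in w, u, z:
δQ/Q = √((δw/w)² + (1·δu/u)² + (-2·δz/z)²) = √(0.000724 + 0.0121 + 0.00706) = 0.141

14.1%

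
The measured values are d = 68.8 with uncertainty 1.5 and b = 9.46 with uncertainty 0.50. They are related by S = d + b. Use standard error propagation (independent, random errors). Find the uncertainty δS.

1.58

For a sum/difference, combine absolute errors in quadrature:
  (δd)² = 2.25;  (δb)² = 0.250
δS = √(2.50) = 1.58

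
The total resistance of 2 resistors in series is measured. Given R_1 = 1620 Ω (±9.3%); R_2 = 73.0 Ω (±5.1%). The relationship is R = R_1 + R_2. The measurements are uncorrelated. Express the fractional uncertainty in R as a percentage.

Sums and differences: (δR)² = Σ (cᵢ δxᵢ)².
  (δR_1)² = 22700;  (δR_2)² = 13.9
δR = √(22700) = 151 Ω
R = 1690 Ω, so δR/R = 151/1690 = 0.0890.

8.90%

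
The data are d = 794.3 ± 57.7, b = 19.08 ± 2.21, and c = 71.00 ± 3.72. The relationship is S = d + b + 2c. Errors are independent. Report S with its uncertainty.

955.4 ± 58.2

For a sum/difference, combine absolute errors in quadrature:
  (δd)² = 3330;  (δb)² = 4.88;  (2·δc)² = 55.4
δS = √(3390) = 58.2
S = 955.4.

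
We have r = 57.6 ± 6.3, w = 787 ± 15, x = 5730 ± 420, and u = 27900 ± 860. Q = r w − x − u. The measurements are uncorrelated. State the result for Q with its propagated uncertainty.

11700 ± 5120

Let p = r·w = 45300. δp/p = √((1·δr/r)² + (1·δw/w)²) = √(0.0120 + 0.000363) = 0.111, so δp = 5030.
Q = p − x − u: δQ = √(δp² + δx² + δu²) = √(2.53e+07 + 1.76e+05 + 7.4e+05) = 5120
Q = 11700.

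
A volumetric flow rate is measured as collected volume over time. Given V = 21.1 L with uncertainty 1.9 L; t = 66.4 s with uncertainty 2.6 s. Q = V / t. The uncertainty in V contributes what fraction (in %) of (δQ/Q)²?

84.1%

(δQ/Q)² = (1·δV/V)² + (-1·δt/t)²
  V term: (1×0.0900)² = 0.00811
  t term: (-1×0.0392)² = 0.00153
Total = 0.00964. Share from V = 0.00811/0.00964 = 0.841.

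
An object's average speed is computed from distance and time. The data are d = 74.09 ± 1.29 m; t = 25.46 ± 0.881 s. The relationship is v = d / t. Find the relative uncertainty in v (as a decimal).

0.0387

Since v is a product/quotient, work with relative uncertainties:
  (1·δd/d)² = (1×0.0174)² = 0.000303;  (-1·δt/t)² = (-1×0.0346)² = 0.00120
δv/v = √(0.00150) = 0.0387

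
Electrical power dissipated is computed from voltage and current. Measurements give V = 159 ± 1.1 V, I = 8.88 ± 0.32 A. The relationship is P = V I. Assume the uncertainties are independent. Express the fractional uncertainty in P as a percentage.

3.67%

For a monomial P ∝ V, I, fractional errors add in quadrature:
  (1·δV/V)² = (1×0.00692)² = 4.79e-05;  (1·δI/I)² = (1×0.0360)² = 0.00130
δP/P = √(0.00135) = 0.0367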